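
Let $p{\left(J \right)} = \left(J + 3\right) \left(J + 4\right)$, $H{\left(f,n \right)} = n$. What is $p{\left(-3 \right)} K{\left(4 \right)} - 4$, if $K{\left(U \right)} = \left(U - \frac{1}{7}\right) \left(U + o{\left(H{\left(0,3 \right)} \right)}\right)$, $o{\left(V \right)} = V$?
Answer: $-4$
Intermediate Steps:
$p{\left(J \right)} = \left(3 + J\right) \left(4 + J\right)$
$K{\left(U \right)} = \left(3 + U\right) \left(- \frac{1}{7} + U\right)$ ($K{\left(U \right)} = \left(U - \frac{1}{7}\right) \left(U + 3\right) = \left(U - \frac{1}{7}\right) \left(3 + U\right) = \left(- \frac{1}{7} + U\right) \left(3 + U\right) = \left(3 + U\right) \left(- \frac{1}{7} + U\right)$)
$p{\left(-3 \right)} K{\left(4 \right)} - 4 = \left(12 + \left(-3\right)^{2} + 7 \left(-3\right)\right) \left(- \frac{3}{7} + 4^{2} + \frac{20}{7} \cdot 4\right) - 4 = \left(12 + 9 - 21\right) \left(- \frac{3}{7} + 16 + \frac{80}{7}\right) - 4 = 0 \cdot 27 - 4 = 0 - 4 = -4$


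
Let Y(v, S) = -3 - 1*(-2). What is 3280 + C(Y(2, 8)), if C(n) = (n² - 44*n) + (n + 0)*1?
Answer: 3324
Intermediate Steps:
Y(v, S) = -1 (Y(v, S) = -3 + 2 = -1)
C(n) = n² - 43*n (C(n) = (n² - 44*n) + n*1 = (n² - 44*n) + n = n² - 43*n)
3280 + C(Y(2, 8)) = 3280 - (-43 - 1) = 3280 - 1*(-44) = 3280 + 44 = 3324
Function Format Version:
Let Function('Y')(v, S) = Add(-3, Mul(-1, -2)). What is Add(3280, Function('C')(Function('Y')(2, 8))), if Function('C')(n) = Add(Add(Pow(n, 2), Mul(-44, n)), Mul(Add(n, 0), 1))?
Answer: 3324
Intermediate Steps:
Function('Y')(v, S) = -1 (Function('Y')(v, S) = Add(-3, 2) = -1)
Function('C')(n) = Add(Pow(n, 2), Mul(-43, n)) (Function('C')(n) = Add(Add(Pow(n, 2), Mul(-44, n)), Mul(n, 1)) = Add(Add(Pow(n, 2), Mul(-44, n)), n) = Add(Pow(n, 2), Mul(-43, n)))
Add(3280, Function('C')(Function('Y')(2, 8))) = Add(3280, Mul(-1, Add(-43, -1))) = Add(3280, Mul(-1, -44)) = Add(3280, 44) = 3324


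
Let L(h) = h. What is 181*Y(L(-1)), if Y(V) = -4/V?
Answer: 724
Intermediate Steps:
181*Y(L(-1)) = 181*(-4/(-1)) = 181*(-4*(-1)) = 181*4 = 724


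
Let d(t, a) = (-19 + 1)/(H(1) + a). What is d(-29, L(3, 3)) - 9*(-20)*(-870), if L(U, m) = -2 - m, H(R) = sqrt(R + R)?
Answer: -3601710/23 + 18*sqrt(2)/23 ≈ -1.5660e+5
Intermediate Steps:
H(R) = sqrt(2)*sqrt(R) (H(R) = sqrt(2*R) = sqrt(2)*sqrt(R))
d(t, a) = -18/(a + sqrt(2)) (d(t, a) = (-19 + 1)/(sqrt(2)*sqrt(1) + a) = -18/(sqrt(2)*1 + a) = -18/(sqrt(2) + a) = -18/(a + sqrt(2)))
d(-29, L(3, 3)) - 9*(-20)*(-870) = -18/((-2 - 1*3) + sqrt(2)) - 9*(-20)*(-870) = -18/((-2 - 3) + sqrt(2)) + 180*(-870) = -18/(-5 + sqrt(2)) - 156600 = -156600 - 18/(-5 + sqrt(2))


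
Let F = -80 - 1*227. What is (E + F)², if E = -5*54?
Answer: 332929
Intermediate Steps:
E = -270
F = -307 (F = -80 - 227 = -307)
(E + F)² = (-270 - 307)² = (-577)² = 332929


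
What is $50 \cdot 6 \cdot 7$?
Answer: $2100$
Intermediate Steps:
$50 \cdot 6 \cdot 7 = 50 \cdot 42 = 2100$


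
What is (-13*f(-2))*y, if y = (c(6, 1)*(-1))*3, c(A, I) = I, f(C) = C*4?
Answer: -312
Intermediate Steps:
f(C) = 4*C
y = -3 (y = (1*(-1))*3 = -1*3 = -3)
(-13*f(-2))*y = -52*(-2)*(-3) = -13*(-8)*(-3) = 104*(-3) = -312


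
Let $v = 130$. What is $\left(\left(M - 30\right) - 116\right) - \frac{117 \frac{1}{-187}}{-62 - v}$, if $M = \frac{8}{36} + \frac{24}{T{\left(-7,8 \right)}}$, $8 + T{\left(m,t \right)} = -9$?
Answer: $- \frac{15854431}{107712} \approx -147.19$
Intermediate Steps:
$T{\left(m,t \right)} = -17$ ($T{\left(m,t \right)} = -8 - 9 = -17$)
$M = - \frac{182}{153}$ ($M = \frac{8}{36} + \frac{24}{-17} = 8 \cdot \frac{1}{36} + 24 \left(- \frac{1}{17}\right) = \frac{2}{9} - \frac{24}{17} = - \frac{182}{153} \approx -1.1895$)
$\left(\left(M - 30\right) - 116\right) - \frac{117 \frac{1}{-187}}{-62 - v} = \left(\left(- \frac{182}{153} - 30\right) - 116\right) - \frac{117 \frac{1}{-187}}{-62 - 130} = \left(- \frac{4772}{153} - 116\right) - \frac{117 \left(- \frac{1}{187}\right)}{-62 - 130} = - \frac{22520}{153} - - \frac{117}{187 \left(-192\right)} = - \frac{22520}{153} - \left(- \frac{117}{187}\right) \left(- \frac{1}{192}\right) = - \frac{22520}{153} - \frac{39}{11968} = - \frac{15854431}{107712}$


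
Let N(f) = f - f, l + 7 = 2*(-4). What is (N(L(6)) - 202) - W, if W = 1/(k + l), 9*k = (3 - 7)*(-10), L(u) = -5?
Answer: -19181/95 ≈ -201.91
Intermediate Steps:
l = -15 (l = -7 + 2*(-4) = -7 - 8 = -15)
k = 40/9 (k = ((3 - 7)*(-10))/9 = (-4*(-10))/9 = (⅑)*40 = 40/9 ≈ 4.4444)
N(f) = 0
W = -9/95 (W = 1/(40/9 - 15) = 1/(-95/9) = -9/95 ≈ -0.094737)
(N(L(6)) - 202) - W = (0 - 202) - 1*(-9/95) = -202 + 9/95 = -19181/95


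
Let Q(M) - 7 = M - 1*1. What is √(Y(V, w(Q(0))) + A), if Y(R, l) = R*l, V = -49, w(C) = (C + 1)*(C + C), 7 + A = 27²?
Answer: I*√3394 ≈ 58.258*I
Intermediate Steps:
Q(M) = 6 + M (Q(M) = 7 + (M - 1*1) = 7 + (M - 1) = 7 + (-1 + M) = 6 + M)
A = 722 (A = -7 + 27² = -7 + 729 = 722)
w(C) = 2*C*(1 + C) (w(C) = (1 + C)*(2*C) = 2*C*(1 + C))
√(Y(V, w(Q(0))) + A) = √(-98*(6 + 0)*(1 + (6 + 0)) + 722) = √(-98*6*(1 + 6) + 722) = √(-98*6*7 + 722) = √(-49*84 + 722) = √(-4116 + 722) = √(-3394) = I*√3394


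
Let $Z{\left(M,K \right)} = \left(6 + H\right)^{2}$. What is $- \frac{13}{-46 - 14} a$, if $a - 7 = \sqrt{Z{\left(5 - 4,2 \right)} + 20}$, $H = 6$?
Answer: $\frac{91}{60} + \frac{13 \sqrt{41}}{30} \approx 4.2914$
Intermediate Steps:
$Z{\left(M,K \right)} = 144$ ($Z{\left(M,K \right)} = \left(6 + 6\right)^{2} = 12^{2} = 144$)
$a = 7 + 2 \sqrt{41}$ ($a = 7 + \sqrt{144 + 20} = 7 + \sqrt{164} = 7 + 2 \sqrt{41} \approx 19.806$)
$- \frac{13}{-46 - 14} a = - \frac{13}{-46 - 14} \left(7 + 2 \sqrt{41}\right) = - \frac{13}{-60} \left(7 + 2 \sqrt{41}\right) = \left(-13\right) \left(- \frac{1}{60}\right) \left(7 + 2 \sqrt{41}\right) = \frac{13 \left(7 + 2 \sqrt{41}\right)}{60} = \frac{91}{60} + \frac{13 \sqrt{41}}{30}$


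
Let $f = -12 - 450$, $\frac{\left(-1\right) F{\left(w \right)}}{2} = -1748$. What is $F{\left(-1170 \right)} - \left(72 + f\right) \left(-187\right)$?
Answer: $-69434$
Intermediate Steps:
$F{\left(w \right)} = 3496$ ($F{\left(w \right)} = \left(-2\right) \left(-1748\right) = 3496$)
$f = -462$
$F{\left(-1170 \right)} - \left(72 + f\right) \left(-187\right) = 3496 - \left(72 - 462\right) \left(-187\right) = 3496 - \left(-390\right) \left(-187\right) = 3496 - 72930 = -69434$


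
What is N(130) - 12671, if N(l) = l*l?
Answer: 4229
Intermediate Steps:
N(l) = l²
N(130) - 12671 = 130² - 12671 = 16900 - 12671 = 4229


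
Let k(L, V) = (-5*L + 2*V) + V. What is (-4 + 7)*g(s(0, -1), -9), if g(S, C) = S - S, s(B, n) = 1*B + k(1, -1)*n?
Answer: 0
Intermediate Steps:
k(L, V) = -5*L + 3*V
s(B, n) = B - 8*n (s(B, n) = 1*B + (-5*1 + 3*(-1))*n = B + (-5 - 3)*n = B - 8*n)
g(S, C) = 0
(-4 + 7)*g(s(0, -1), -9) = (-4 + 7)*0 = 3*0 = 0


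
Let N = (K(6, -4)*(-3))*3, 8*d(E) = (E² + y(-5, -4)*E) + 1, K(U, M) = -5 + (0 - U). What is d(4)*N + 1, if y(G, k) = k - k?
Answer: 1691/8 ≈ 211.38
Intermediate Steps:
K(U, M) = -5 - U
y(G, k) = 0
d(E) = ⅛ + E²/8 (d(E) = ((E² + 0*E) + 1)/8 = ((E² + 0) + 1)/8 = (E² + 1)/8 = (1 + E²)/8 = ⅛ + E²/8)
N = 99 (N = ((-5 - 1*6)*(-3))*3 = ((-5 - 6)*(-3))*3 = -11*(-3)*3 = 33*3 = 99)
d(4)*N + 1 = (⅛ + (⅛)*4²)*99 + 1 = (⅛ + (⅛)*16)*99 + 1 = (⅛ + 2)*99 + 1 = (17/8)*99 + 1 = 1683/8 + 1 = 1691/8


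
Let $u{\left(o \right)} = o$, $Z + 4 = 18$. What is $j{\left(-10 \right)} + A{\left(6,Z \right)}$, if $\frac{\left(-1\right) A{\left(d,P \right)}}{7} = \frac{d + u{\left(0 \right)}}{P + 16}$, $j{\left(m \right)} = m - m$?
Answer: $- \frac{7}{5} \approx -1.4$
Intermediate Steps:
$Z = 14$ ($Z = -4 + 18 = 14$)
$j{\left(m \right)} = 0$
$A{\left(d,P \right)} = - \frac{7 d}{16 + P}$ ($A{\left(d,P \right)} = - 7 \frac{d + 0}{P + 16} = - 7 \frac{d}{16 + P} = - \frac{7 d}{16 + P}$)
$j{\left(-10 \right)} + A{\left(6,Z \right)} = 0 - \frac{42}{16 + 14} = 0 - \frac{42}{30} = 0 - 42 \cdot \frac{1}{30} = 0 - \frac{7}{5} = - \frac{7}{5}$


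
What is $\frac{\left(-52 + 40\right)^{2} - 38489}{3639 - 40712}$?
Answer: $\frac{38345}{37073} \approx 1.0343$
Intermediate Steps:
$\frac{\left(-52 + 40\right)^{2} - 38489}{3639 - 40712} = \frac{\left(-12\right)^{2} - 38489}{-37073} = \left(144 - 38489\right) \left(- \frac{1}{37073}\right) = \left(-38345\right) \left(- \frac{1}{37073}\right) = \frac{38345}{37073}$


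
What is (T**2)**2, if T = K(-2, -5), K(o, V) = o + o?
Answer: 256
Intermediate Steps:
K(o, V) = 2*o
T = -4 (T = 2*(-2) = -4)
(T**2)**2 = ((-4)**2)**2 = 16**2 = 256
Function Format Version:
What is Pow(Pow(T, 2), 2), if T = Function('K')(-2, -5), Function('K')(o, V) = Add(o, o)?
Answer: 256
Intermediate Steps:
Function('K')(o, V) = Mul(2, o)
T = -4 (T = Mul(2, -2) = -4)
Pow(Pow(T, 2), 2) = Pow(Pow(-4, 2), 2) = Pow(16, 2) = 256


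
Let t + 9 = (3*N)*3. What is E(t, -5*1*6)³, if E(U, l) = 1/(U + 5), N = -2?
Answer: -1/10648 ≈ -9.3914e-5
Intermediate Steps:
t = -27 (t = -9 + (3*(-2))*3 = -9 - 6*3 = -9 - 18 = -27)
E(U, l) = 1/(5 + U)
E(t, -5*1*6)³ = (1/(5 - 27))³ = (1/(-22))³ = (-1/22)³ = -1/10648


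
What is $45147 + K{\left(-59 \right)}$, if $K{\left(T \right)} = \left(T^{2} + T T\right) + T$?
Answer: $52050$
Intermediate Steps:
$K{\left(T \right)} = T + 2 T^{2}$ ($K{\left(T \right)} = \left(T^{2} + T^{2}\right) + T = 2 T^{2} + T = T + 2 T^{2}$)
$45147 + K{\left(-59 \right)} = 45147 - 59 \left(1 + 2 \left(-59\right)\right) = 45147 - 59 \left(1 - 118\right) = 45147 - -6903 = 45147 + 6903 = 52050$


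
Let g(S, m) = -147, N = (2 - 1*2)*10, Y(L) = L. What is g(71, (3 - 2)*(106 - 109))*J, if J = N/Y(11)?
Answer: 0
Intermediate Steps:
N = 0 (N = (2 - 2)*10 = 0*10 = 0)
J = 0 (J = 0/11 = 0*(1/11) = 0)
g(71, (3 - 2)*(106 - 109))*J = -147*0 = 0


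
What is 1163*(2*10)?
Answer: 23260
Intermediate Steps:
1163*(2*10) = 1163*20 = 23260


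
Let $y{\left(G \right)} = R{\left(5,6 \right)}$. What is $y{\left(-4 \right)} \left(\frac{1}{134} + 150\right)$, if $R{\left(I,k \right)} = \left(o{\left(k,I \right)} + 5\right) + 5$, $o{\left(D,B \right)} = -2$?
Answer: $\frac{80404}{67} \approx 1200.1$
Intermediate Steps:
$R{\left(I,k \right)} = 8$ ($R{\left(I,k \right)} = \left(-2 + 5\right) + 5 = 3 + 5 = 8$)
$y{\left(G \right)} = 8$
$y{\left(-4 \right)} \left(\frac{1}{134} + 150\right) = 8 \left(\frac{1}{134} + 150\right) = 8 \cdot \frac{20101}{134} = \frac{80404}{67}$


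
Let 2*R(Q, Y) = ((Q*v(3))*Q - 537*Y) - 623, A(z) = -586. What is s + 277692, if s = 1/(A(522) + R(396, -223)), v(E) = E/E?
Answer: 38150993113/137386 ≈ 2.7769e+5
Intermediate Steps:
v(E) = 1
R(Q, Y) = -623/2 + Q**2/2 - 537*Y/2 (R(Q, Y) = (((Q*1)*Q - 537*Y) - 623)/2 = ((Q*Q - 537*Y) - 623)/2 = ((Q**2 - 537*Y) - 623)/2 = (-623 + Q**2 - 537*Y)/2 = -623/2 + Q**2/2 - 537*Y/2)
s = 1/137386 (s = 1/(-586 + (-623/2 + (1/2)*396**2 - 537/2*(-223))) = 1/(-586 + (-623/2 + (1/2)*156816 + 119751/2)) = 1/(-586 + (-623/2 + 78408 + 119751/2)) = 1/(-586 + 137972) = 1/137386 ≈ 7.2788e-6)
s + 277692 = 1/137386 + 277692 = 38150993113/137386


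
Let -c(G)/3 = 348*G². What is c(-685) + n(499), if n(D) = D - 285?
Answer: -489870686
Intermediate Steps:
n(D) = -285 + D
c(G) = -1044*G²
c(-685) + n(499) = -1044*(-685)² + (-285 + 499) = -1044*469225 + 214 = -489870900 + 214 = -489870686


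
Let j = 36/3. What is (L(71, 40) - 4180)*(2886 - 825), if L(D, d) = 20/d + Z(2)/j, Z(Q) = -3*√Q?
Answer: -17227899/2 - 2061*√2/4 ≈ -8.6147e+6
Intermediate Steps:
j = 12 (j = 36*(⅓) = 12)
L(D, d) = 20/d - √2/4 (L(D, d) = 20/d - 3*√2/12 = 20/d - 3*√2*(1/12) = 20/d - √2/4)
(L(71, 40) - 4180)*(2886 - 825) = ((20/40 - √2/4) - 4180)*(2886 - 825) = ((20*(1/40) - √2/4) - 4180)*2061 = ((½ - √2/4) - 4180)*2061 = (-8359/2 - √2/4)*2061 = -17227899/2 - 2061*√2/4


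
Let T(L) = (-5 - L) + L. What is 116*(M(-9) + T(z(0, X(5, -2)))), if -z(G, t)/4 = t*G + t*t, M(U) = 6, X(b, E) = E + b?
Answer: 116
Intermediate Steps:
z(G, t) = -4*t² - 4*G*t (z(G, t) = -4*(t*G + t*t) = -4*(G*t + t²) = -4*(t² + G*t) = -4*t² - 4*G*t)
T(L) = -5
116*(M(-9) + T(z(0, X(5, -2)))) = 116*(6 - 5) = 116*1 = 116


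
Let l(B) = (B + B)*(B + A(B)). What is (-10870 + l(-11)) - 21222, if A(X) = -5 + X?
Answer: -31498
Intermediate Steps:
l(B) = 2*B*(-5 + 2*B) (l(B) = (B + B)*(B + (-5 + B)) = (2*B)*(-5 + 2*B) = 2*B*(-5 + 2*B))
(-10870 + l(-11)) - 21222 = (-10870 + 2*(-11)*(-5 + 2*(-11))) - 21222 = (-10870 + 2*(-11)*(-5 - 22)) - 21222 = (-10870 + 2*(-11)*(-27)) - 21222 = (-10870 + 594) - 21222 = -10276 - 21222 = -31498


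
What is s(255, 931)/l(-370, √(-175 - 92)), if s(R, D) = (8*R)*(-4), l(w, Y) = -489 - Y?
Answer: 332520/19949 - 680*I*√267/19949 ≈ 16.669 - 0.55698*I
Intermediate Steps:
s(R, D) = -32*R
s(255, 931)/l(-370, √(-175 - 92)) = (-32*255)/(-489 - √(-175 - 92)) = -8160/(-489 - √(-267)) = -8160/(-489 - I*√267)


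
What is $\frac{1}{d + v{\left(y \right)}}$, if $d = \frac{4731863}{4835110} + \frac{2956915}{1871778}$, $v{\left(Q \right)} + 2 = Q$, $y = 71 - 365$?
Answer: $- \frac{2262563131395}{663930185305904} \approx -0.0034078$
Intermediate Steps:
$y = -294$
$v{\left(Q \right)} = -2 + Q$
$d = \frac{5788501587016}{2262563131395}$ ($d = 4731863 \cdot \frac{1}{4835110} + 2956915 \cdot \frac{1}{1871778} = \frac{4731863}{4835110} + \frac{2956915}{1871778} = \frac{5788501587016}{2262563131395} \approx 2.5584$)
$\frac{1}{d + v{\left(y \right)}} = \frac{1}{\frac{5788501587016}{2262563131395} - 296} = \frac{1}{- \frac{663930185305904}{2262563131395}} = - \frac{2262563131395}{663930185305904}$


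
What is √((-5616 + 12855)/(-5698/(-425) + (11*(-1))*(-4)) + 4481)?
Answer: √2742433109174/24398 ≈ 67.876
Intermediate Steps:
√((-5616 + 12855)/(-5698/(-425) + (11*(-1))*(-4)) + 4481) = √(7239/(-5698*(-1/425) - 11*(-4)) + 4481) = √(7239/(5698/425 + 44) + 4481) = √(7239/(24398/425) + 4481) = √(7239*(425/24398) + 4481) = √(3076575/24398 + 4481) = √(112404013/24398) = √2742433109174/24398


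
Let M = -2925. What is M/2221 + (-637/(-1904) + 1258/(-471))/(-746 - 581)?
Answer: -496598746585/377580269904 ≈ -1.3152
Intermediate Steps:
M/2221 + (-637/(-1904) + 1258/(-471))/(-746 - 581) = -2925/2221 + (-637/(-1904) + 1258/(-471))/(-746 - 581) = -2925*1/2221 + (-637*(-1/1904) + 1258*(-1/471))/(-1327) = -2925/2221 + (91/272 - 1258/471)*(-1/1327) = -2925/2221 - 299315/128112*(-1/1327) = -2925/2221 + 299315/170004624 = -496598746585/377580269904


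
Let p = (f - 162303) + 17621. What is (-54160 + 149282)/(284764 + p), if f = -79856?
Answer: 47561/30113 ≈ 1.5794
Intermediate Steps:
p = -224538 (p = (-79856 - 162303) + 17621 = -242159 + 17621 = -224538)
(-54160 + 149282)/(284764 + p) = (-54160 + 149282)/(284764 - 224538) = 95122/60226 = 95122*(1/60226) = 47561/30113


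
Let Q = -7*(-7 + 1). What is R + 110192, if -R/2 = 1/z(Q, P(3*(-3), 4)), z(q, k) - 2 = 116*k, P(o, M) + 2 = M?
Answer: 12892463/117 ≈ 1.1019e+5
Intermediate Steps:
Q = 42 (Q = -7*(-6) = 42)
P(o, M) = -2 + M
z(q, k) = 2 + 116*k
R = -1/117 (R = -2/(2 + 116*(-2 + 4)) = -2/(2 + 116*2) = -2/(2 + 232) = -2/234 = -2*1/234 = -1/117 ≈ -0.0085470)
R + 110192 = -1/117 + 110192 = 12892463/117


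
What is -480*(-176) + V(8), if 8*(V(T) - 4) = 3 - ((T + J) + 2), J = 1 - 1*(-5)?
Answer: 675859/8 ≈ 84482.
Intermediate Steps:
J = 6 (J = 1 + 5 = 6)
V(T) = 27/8 - T/8 (V(T) = 4 + (3 - ((T + 6) + 2))/8 = 4 + (3 - ((6 + T) + 2))/8 = 4 + (3 - (8 + T))/8 = 4 + (3 + (-8 - T))/8 = 4 + (-5 - T)/8 = 4 + (-5/8 - T/8) = 27/8 - T/8)
-480*(-176) + V(8) = -480*(-176) + (27/8 - ⅛*8) = 84480 + (27/8 - 1) = 84480 + 19/8 = 675859/8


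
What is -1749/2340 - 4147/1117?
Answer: -3885871/871260 ≈ -4.4601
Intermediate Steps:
-1749/2340 - 4147/1117 = -1749*1/2340 - 4147*1/1117 = -583/780 - 4147/1117 = -3885871/871260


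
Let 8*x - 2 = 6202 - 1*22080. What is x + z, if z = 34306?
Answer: 64643/2 ≈ 32322.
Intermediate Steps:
x = -3969/2 (x = 1/4 + (6202 - 1*22080)/8 = 1/4 + (6202 - 22080)/8 = 1/4 + (1/8)*(-15878) = 1/4 - 7939/4 = -3969/2 ≈ -1984.5)
x + z = -3969/2 + 34306 = 64643/2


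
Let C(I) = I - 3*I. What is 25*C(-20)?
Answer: 1000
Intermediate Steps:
C(I) = -2*I
25*C(-20) = 25*(-2*(-20)) = 25*40 = 1000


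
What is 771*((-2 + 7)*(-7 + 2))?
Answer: -19275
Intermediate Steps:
771*((-2 + 7)*(-7 + 2)) = 771*(5*(-5)) = 771*(-25) = -19275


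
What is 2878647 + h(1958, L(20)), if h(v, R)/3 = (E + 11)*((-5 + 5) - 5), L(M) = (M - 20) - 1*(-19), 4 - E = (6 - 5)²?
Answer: 2878437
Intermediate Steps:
E = 3 (E = 4 - (6 - 5)² = 4 - 1*1² = 4 - 1*1 = 4 - 1 = 3)
L(M) = -1 + M (L(M) = (-20 + M) + 19 = -1 + M)
h(v, R) = -210 (h(v, R) = 3*((3 + 11)*((-5 + 5) - 5)) = 3*(14*(0 - 5)) = 3*(14*(-5)) = 3*(-70) = -210)
2878647 + h(1958, L(20)) = 2878647 - 210 = 2878437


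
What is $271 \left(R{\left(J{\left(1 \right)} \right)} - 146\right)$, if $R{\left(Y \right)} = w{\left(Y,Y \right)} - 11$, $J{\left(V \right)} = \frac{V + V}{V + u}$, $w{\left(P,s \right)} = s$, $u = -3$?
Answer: $-42818$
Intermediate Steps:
$J{\left(V \right)} = \frac{2 V}{-3 + V}$ ($J{\left(V \right)} = \frac{V + V}{V - 3} = \frac{2 V}{-3 + V}$)
$R{\left(Y \right)} = -11 + Y$ ($R{\left(Y \right)} = Y - 11 = -11 + Y$)
$271 \left(R{\left(J{\left(1 \right)} \right)} - 146\right) = 271 \left(\left(-11 + 2 \cdot 1 \frac{1}{-3 + 1}\right) - 146\right) = 271 \left(\left(-11 + 2 \cdot 1 \frac{1}{-2}\right) - 146\right) = 271 \left(\left(-11 + 2 \cdot 1 \left(- \frac{1}{2}\right)\right) - 146\right) = 271 \left(\left(-11 - 1\right) - 146\right) = 271 \left(-12 - 146\right) = 271 \left(-158\right) = -42818$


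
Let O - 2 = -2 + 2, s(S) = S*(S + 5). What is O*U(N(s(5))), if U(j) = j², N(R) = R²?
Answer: 12500000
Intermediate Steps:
s(S) = S*(5 + S)
O = 2 (O = 2 + (-2 + 2) = 2 + 0 = 2)
O*U(N(s(5))) = 2*((5*(5 + 5))²)² = 2*((5*10)²)² = 2*(50²)² = 2*2500² = 2*6250000 = 12500000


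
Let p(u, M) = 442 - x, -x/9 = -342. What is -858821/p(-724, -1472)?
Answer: 858821/2636 ≈ 325.80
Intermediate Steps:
x = 3078 (x = -9*(-342) = 3078)
p(u, M) = -2636 (p(u, M) = 442 - 1*3078 = 442 - 3078 = -2636)
-858821/p(-724, -1472) = -858821/(-2636) = -858821*(-1/2636) = 858821/2636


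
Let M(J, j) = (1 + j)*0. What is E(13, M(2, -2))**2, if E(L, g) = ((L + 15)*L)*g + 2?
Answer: 4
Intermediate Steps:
M(J, j) = 0
E(L, g) = 2 + L*g*(15 + L) (E(L, g) = ((15 + L)*L)*g + 2 = (L*(15 + L))*g + 2 = L*g*(15 + L) + 2 = 2 + L*g*(15 + L))
E(13, M(2, -2))**2 = (2 + 0*13**2 + 15*13*0)**2 = (2 + 0*169 + 0)**2 = (2 + 0 + 0)**2 = 2**2 = 4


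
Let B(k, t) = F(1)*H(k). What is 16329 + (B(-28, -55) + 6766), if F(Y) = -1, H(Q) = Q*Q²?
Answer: 45047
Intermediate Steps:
H(Q) = Q³
B(k, t) = -k³
16329 + (B(-28, -55) + 6766) = 16329 + (-1*(-28)³ + 6766) = 16329 + (-1*(-21952) + 6766) = 16329 + (21952 + 6766) = 16329 + 28718 = 45047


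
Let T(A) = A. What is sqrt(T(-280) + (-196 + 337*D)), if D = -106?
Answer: 3*I*sqrt(4022) ≈ 190.26*I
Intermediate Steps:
sqrt(T(-280) + (-196 + 337*D)) = sqrt(-280 + (-196 + 337*(-106))) = sqrt(-280 + (-196 - 35722)) = sqrt(-280 - 35918) = sqrt(-36198) = 3*I*sqrt(4022)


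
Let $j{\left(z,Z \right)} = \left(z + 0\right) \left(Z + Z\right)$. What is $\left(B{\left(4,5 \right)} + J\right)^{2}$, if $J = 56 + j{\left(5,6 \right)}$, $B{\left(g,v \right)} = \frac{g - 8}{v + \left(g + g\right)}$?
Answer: $\frac{2262016}{169} \approx 13385.0$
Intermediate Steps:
$B{\left(g,v \right)} = \frac{-8 + g}{v + 2 g}$
$j{\left(z,Z \right)} = 2 Z z$ ($j{\left(z,Z \right)} = z 2 Z = 2 Z z$)
$J = 116$ ($J = 56 + 2 \cdot 6 \cdot 5 = 56 + 60 = 116$)
$\left(B{\left(4,5 \right)} + J\right)^{2} = \left(\frac{-8 + 4}{5 + 2 \cdot 4} + 116\right)^{2} = \left(\frac{1}{5 + 8} \left(-4\right) + 116\right)^{2} = \left(\frac{1}{13} \left(-4\right) + 116\right)^{2} = \left(- \frac{4}{13} + 116\right)^{2} = \left(\frac{1504}{13}\right)^{2} = \frac{2262016}{169}$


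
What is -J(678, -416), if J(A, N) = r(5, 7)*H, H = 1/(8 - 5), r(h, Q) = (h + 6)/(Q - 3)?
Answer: -11/12 ≈ -0.91667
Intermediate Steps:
r(h, Q) = (6 + h)/(-3 + Q)
H = ⅓ (H = 1/3 = ⅓ ≈ 0.33333)
J(A, N) = 11/12 (J(A, N) = ((6 + 5)/(-3 + 7))*(⅓) = (11/4)*(⅓) = 11/12)
-J(678, -416) = -1*11/12 = -11/12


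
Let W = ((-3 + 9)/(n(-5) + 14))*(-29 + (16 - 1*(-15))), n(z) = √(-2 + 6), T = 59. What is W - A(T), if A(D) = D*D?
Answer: -13921/4 ≈ -3480.3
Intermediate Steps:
n(z) = 2 (n(z) = √4 = 2)
A(D) = D²
W = ¾ (W = ((-3 + 9)/(2 + 14))*(-29 + (16 - 1*(-15))) = (6/16)*(-29 + (16 + 15)) = (6*(1/16))*(-29 + 31) = (3/8)*2 = ¾ ≈ 0.75000)
W - A(T) = ¾ - 1*59² = ¾ - 1*3481 = ¾ - 3481 = -13921/4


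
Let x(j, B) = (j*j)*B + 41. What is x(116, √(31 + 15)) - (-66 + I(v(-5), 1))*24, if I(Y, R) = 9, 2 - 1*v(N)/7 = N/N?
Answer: 1409 + 13456*√46 ≈ 92672.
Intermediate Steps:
v(N) = 7 (v(N) = 14 - 7*N/N = 14 - 7*1 = 14 - 7 = 7)
x(j, B) = 41 + B*j² (x(j, B) = j²*B + 41 = B*j² + 41 = 41 + B*j²)
x(116, √(31 + 15)) - (-66 + I(v(-5), 1))*24 = (41 + √(31 + 15)*116²) - (-66 + 9)*24 = (41 + √46*13456) - (-57)*24 = (41 + 13456*√46) - 1*(-1368) = (41 + 13456*√46) + 1368 = 1409 + 13456*√46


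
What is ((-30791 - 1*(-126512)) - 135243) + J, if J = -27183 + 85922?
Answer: 19217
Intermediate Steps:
J = 58739
((-30791 - 1*(-126512)) - 135243) + J = ((-30791 - 1*(-126512)) - 135243) + 58739 = ((-30791 + 126512) - 135243) + 58739 = (95721 - 135243) + 58739 = -39522 + 58739 = 19217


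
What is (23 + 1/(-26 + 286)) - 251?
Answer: -59279/260 ≈ -228.00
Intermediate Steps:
(23 + 1/(-26 + 286)) - 251 = (23 + 1/260) - 251 = 5981/260 - 251 = -59279/260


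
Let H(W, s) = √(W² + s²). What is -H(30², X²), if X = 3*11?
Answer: -9*√24641 ≈ -1412.8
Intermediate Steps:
X = 33
-H(30², X²) = -√((30²)² + (33²)²) = -√(900² + 1089²) = -√(810000 + 1185921) = -√1995921 = -9*√24641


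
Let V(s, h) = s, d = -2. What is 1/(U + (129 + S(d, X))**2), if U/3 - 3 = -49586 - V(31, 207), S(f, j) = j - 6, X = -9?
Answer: -1/135846 ≈ -7.3613e-6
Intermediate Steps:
S(f, j) = -6 + j
U = -148842 (U = 9 + 3*(-49586 - 1*31) = 9 + 3*(-49586 - 31) = 9 + 3*(-49617) = 9 - 148851 = -148842)
1/(U + (129 + S(d, X))**2) = 1/(-148842 + (129 + (-6 - 9))**2) = 1/(-148842 + (129 - 15)**2) = 1/(-148842 + 114**2) = 1/(-148842 + 12996) = 1/(-135846) = -1/135846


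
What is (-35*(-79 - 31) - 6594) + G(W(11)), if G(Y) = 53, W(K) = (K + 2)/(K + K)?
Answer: -2691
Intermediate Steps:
W(K) = (2 + K)/(2*K) (W(K) = (2 + K)/((2*K)) = (2 + K)*(1/(2*K)) = (2 + K)/(2*K))
(-35*(-79 - 31) - 6594) + G(W(11)) = (-35*(-79 - 31) - 6594) + 53 = (-35*(-110) - 6594) + 53 = (3850 - 6594) + 53 = -2744 + 53 = -2691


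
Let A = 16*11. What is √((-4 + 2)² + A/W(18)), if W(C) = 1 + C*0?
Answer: 6*√5 ≈ 13.416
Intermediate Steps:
W(C) = 1 (W(C) = 1 + 0 = 1)
A = 176
√((-4 + 2)² + A/W(18)) = √((-4 + 2)² + 176/1) = √((-2)² + 176*1) = √(4 + 176) = √180 = 6*√5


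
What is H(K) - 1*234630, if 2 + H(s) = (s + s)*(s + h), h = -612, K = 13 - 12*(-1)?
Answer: -263982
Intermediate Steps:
K = 25 (K = 13 + 12 = 25)
H(s) = -2 + 2*s*(-612 + s) (H(s) = -2 + (s + s)*(s - 612) = -2 + (2*s)*(-612 + s) = -2 + 2*s*(-612 + s))
H(K) - 1*234630 = (-2 - 1224*25 + 2*25**2) - 1*234630 = (-2 - 30600 + 2*625) - 234630 = (-2 - 30600 + 1250) - 234630 = -29352 - 234630 = -263982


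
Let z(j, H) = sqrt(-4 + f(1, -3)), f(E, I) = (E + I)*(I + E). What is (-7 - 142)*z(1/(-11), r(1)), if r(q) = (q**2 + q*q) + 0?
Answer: 0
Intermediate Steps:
r(q) = 2*q**2 (r(q) = (q**2 + q**2) + 0 = 2*q**2 + 0 = 2*q**2)
f(E, I) = (E + I)**2 (f(E, I) = (E + I)*(E + I) = (E + I)**2)
z(j, H) = 0 (z(j, H) = sqrt(-4 + (1 - 3)**2) = sqrt(-4 + (-2)**2) = sqrt(-4 + 4) = sqrt(0) = 0)
(-7 - 142)*z(1/(-11), r(1)) = (-7 - 142)*0 = -149*0 = 0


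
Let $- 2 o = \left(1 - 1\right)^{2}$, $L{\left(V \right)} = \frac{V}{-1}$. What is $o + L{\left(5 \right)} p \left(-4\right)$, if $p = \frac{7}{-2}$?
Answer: $-70$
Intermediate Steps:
$p = - \frac{7}{2}$ ($p = 7 \left(- \frac{1}{2}\right) = - \frac{7}{2} \approx -3.5$)
$L{\left(V \right)} = - V$ ($L{\left(V \right)} = V \left(-1\right) = - V$)
$o = 0$ ($o = - \frac{\left(1 - 1\right)^{2}}{2} = - \frac{0^{2}}{2} = \left(- \frac{1}{2}\right) 0 = 0$)
$o + L{\left(5 \right)} p \left(-4\right) = 0 + \left(-1\right) 5 \left(\left(- \frac{7}{2}\right) \left(-4\right)\right) = 0 - 70 = -70$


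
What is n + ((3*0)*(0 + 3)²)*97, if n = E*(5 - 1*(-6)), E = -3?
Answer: -33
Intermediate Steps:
n = -33 (n = -3*(5 - 1*(-6)) = -3*(5 + 6) = -3*11 = -33)
n + ((3*0)*(0 + 3)²)*97 = -33 + ((3*0)*(0 + 3)²)*97 = -33 + (0*3²)*97 = -33 + (0*9)*97 = -33 + 0*97 = -33 + 0 = -33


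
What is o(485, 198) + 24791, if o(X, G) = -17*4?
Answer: 24723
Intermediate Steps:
o(X, G) = -68
o(485, 198) + 24791 = -68 + 24791 = 24723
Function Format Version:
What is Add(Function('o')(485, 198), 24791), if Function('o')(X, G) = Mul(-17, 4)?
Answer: 24723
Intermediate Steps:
Function('o')(X, G) = -68
Add(Function('o')(485, 198), 24791) = Add(-68, 24791) = 24723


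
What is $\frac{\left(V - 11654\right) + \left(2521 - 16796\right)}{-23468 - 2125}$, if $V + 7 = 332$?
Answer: $\frac{25604}{25593} \approx 1.0004$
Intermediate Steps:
$V = 325$ ($V = -7 + 332 = 325$)
$\frac{\left(V - 11654\right) + \left(2521 - 16796\right)}{-23468 - 2125} = \frac{\left(325 - 11654\right) + \left(2521 - 16796\right)}{-23468 - 2125} = \frac{\left(325 - 11654\right) + \left(2521 - 16796\right)}{-25593} = \left(-11329 - 14275\right) \left(- \frac{1}{25593}\right) = \left(-25604\right) \left(- \frac{1}{25593}\right) = \frac{25604}{25593}$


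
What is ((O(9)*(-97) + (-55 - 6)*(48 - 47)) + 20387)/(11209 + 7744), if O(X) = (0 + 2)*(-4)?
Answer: 21102/18953 ≈ 1.1134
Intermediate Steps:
O(X) = -8 (O(X) = 2*(-4) = -8)
((O(9)*(-97) + (-55 - 6)*(48 - 47)) + 20387)/(11209 + 7744) = ((-8*(-97) + (-55 - 6)*(48 - 47)) + 20387)/(11209 + 7744) = ((776 - 61*1) + 20387)/18953 = ((776 - 61) + 20387)*(1/18953) = (715 + 20387)*(1/18953) = 21102*(1/18953) = 21102/18953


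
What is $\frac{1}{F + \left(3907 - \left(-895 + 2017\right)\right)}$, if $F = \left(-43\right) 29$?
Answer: $\frac{1}{1538} \approx 0.0006502$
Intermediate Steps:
$F = -1247$
$\frac{1}{F + \left(3907 - \left(-895 + 2017\right)\right)} = \frac{1}{-1247 + \left(3907 - \left(-895 + 2017\right)\right)} = \frac{1}{-1247 + \left(3907 - 1122\right)} = \frac{1}{-1247 + 2785} = \frac{1}{1538}$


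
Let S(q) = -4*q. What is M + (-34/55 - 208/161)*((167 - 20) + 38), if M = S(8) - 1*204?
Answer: -1043774/1771 ≈ -589.37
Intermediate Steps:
M = -236 (M = -4*8 - 1*204 = -32 - 204 = -236)
M + (-34/55 - 208/161)*((167 - 20) + 38) = -236 + (-34/55 - 208/161)*((167 - 20) + 38) = -236 + (-34*1/55 - 208*1/161)*(147 + 38) = -236 + (-34/55 - 208/161)*185 = -236 - 16914/8855*185 = -236 - 625818/1771 = -1043774/1771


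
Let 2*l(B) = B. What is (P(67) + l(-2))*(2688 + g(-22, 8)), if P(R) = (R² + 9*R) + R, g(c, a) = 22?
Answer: 13978180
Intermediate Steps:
l(B) = B/2
P(R) = R² + 10*R
(P(67) + l(-2))*(2688 + g(-22, 8)) = (67*(10 + 67) + (½)*(-2))*(2688 + 22) = (67*77 - 1)*2710 = (5159 - 1)*2710 = 5158*2710 = 13978180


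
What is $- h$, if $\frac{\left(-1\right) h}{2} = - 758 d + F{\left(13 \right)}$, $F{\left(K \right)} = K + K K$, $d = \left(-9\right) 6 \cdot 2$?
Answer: $164092$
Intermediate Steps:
$d = -108$ ($d = \left(-54\right) 2 = -108$)
$F{\left(K \right)} = K + K^{2}$
$h = -164092$ ($h = - 2 \left(\left(-758\right) \left(-108\right) + 13 \left(1 + 13\right)\right) = - 2 \left(81864 + 13 \cdot 14\right) = - 2 \left(81864 + 182\right) = \left(-2\right) 82046 = -164092$)
$- h = \left(-1\right) \left(-164092\right) = 164092$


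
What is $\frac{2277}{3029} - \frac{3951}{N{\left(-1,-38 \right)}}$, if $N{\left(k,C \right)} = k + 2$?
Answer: $- \frac{11965302}{3029} \approx -3950.3$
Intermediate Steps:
$N{\left(k,C \right)} = 2 + k$
$\frac{2277}{3029} - \frac{3951}{N{\left(-1,-38 \right)}} = \frac{2277}{3029} - \frac{3951}{2 - 1} = 2277 \cdot \frac{1}{3029} - \frac{3951}{1} = \frac{2277}{3029} - 3951 = - \frac{11965302}{3029}$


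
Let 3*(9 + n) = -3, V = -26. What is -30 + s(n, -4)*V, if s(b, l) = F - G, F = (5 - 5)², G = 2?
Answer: 22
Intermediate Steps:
F = 0 (F = 0² = 0)
n = -10 (n = -9 + (⅓)*(-3) = -9 - 1 = -10)
s(b, l) = -2 (s(b, l) = 0 - 1*2 = 0 - 2 = -2)
-30 + s(n, -4)*V = -30 - 2*(-26) = -30 + 52 = 22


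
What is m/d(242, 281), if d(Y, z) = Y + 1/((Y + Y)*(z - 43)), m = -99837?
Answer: -1277824856/3097385 ≈ -412.55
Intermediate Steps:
d(Y, z) = Y + 1/(2*Y*(-43 + z)) (d(Y, z) = Y + 1/((2*Y)*(-43 + z)) = Y + 1/(2*Y*(-43 + z)))
m/d(242, 281) = -99837*242*(-43 + 281)/(½ - 43*242² + 281*242²) = -99837*57596/(½ - 43*58564 + 281*58564) = -99837*57596/(½ - 2518252 + 16456484) = -99837/((1/242)*(1/238)*(27876465/2)) = -99837/27876465/115192 = -99837*115192/27876465 = -1277824856/3097385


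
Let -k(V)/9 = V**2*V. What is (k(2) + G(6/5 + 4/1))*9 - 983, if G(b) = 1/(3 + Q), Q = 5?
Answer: -13039/8 ≈ -1629.9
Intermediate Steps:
G(b) = 1/8 (G(b) = 1/(3 + 5) = 1/8)
k(V) = -9*V**3 (k(V) = -9*V**2*V = -9*V**3)
(k(2) + G(6/5 + 4/1))*9 - 983 = (-9*2**3 + 1/8)*9 - 983 = (-9*8 + 1/8)*9 - 983 = (-72 + 1/8)*9 - 983 = -575/8*9 - 983 = -5175/8 - 983 = -13039/8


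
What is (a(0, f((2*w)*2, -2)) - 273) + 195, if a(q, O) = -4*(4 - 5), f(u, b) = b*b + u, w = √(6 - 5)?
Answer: -74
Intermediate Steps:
w = 1 (w = √1 = 1)
f(u, b) = u + b² (f(u, b) = b² + u = u + b²)
a(q, O) = 4 (a(q, O) = -4*(-1) = 4)
(a(0, f((2*w)*2, -2)) - 273) + 195 = (4 - 273) + 195 = -269 + 195 = -74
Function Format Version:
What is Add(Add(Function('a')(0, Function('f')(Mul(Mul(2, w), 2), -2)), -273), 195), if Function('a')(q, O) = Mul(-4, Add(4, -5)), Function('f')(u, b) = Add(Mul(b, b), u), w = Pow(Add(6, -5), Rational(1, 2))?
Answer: -74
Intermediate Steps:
w = 1 (w = Pow(1, Rational(1, 2)) = 1)
Function('f')(u, b) = Add(u, Pow(b, 2)) (Function('f')(u, b) = Add(Pow(b, 2), u) = Add(u, Pow(b, 2)))
Function('a')(q, O) = 4 (Function('a')(q, O) = Mul(-4, -1) = 4)
Add(Add(Function('a')(0, Function('f')(Mul(Mul(2, w), 2), -2)), -273), 195) = Add(Add(4, -273), 195) = Add(-269, 195) = -74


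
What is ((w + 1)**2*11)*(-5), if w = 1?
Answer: -220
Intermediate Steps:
((w + 1)**2*11)*(-5) = ((1 + 1)**2*11)*(-5) = (2**2*11)*(-5) = (4*11)*(-5) = 44*(-5) = -220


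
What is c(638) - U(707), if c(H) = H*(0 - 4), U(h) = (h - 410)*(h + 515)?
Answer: -365486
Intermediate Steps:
U(h) = (-410 + h)*(515 + h)
c(H) = -4*H (c(H) = H*(-4) = -4*H)
c(638) - U(707) = -4*638 - (-211150 + 707**2 + 105*707) = -2552 - (-211150 + 499849 + 74235) = -2552 - 1*362934 = -2552 - 362934 = -365486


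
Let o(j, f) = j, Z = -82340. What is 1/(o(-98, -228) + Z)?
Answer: -1/82438 ≈ -1.2130e-5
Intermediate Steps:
1/(o(-98, -228) + Z) = 1/(-98 - 82340) = 1/(-82438) = -1/82438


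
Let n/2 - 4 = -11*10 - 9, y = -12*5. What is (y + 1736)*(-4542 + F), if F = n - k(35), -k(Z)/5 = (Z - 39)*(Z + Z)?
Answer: -10344272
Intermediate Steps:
y = -60
n = -230 (n = 8 + 2*(-11*10 - 9) = 8 + 2*(-110 - 9) = 8 + 2*(-119) = 8 - 238 = -230)
k(Z) = -10*Z*(-39 + Z) (k(Z) = -5*(Z - 39)*(Z + Z) = -5*(-39 + Z)*2*Z = -10*Z*(-39 + Z))
F = -1630 (F = -230 - 10*35*(39 - 1*35) = -230 - 10*35*(39 - 35) = -230 - 10*35*4 = -230 - 1*1400 = -230 - 1400 = -1630)
(y + 1736)*(-4542 + F) = (-60 + 1736)*(-4542 - 1630) = 1676*(-6172) = -10344272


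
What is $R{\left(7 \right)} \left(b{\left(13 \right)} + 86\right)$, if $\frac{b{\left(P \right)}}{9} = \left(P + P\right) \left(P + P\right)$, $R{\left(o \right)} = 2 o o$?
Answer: $604660$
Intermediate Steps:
$R{\left(o \right)} = 2 o^{2}$
$b{\left(P \right)} = 36 P^{2}$ ($b{\left(P \right)} = 9 \left(P + P\right) \left(P + P\right) = 9 \cdot 2 P 2 P = 9 \cdot 4 P^{2} = 36 P^{2}$)
$R{\left(7 \right)} \left(b{\left(13 \right)} + 86\right) = 2 \cdot 7^{2} \left(36 \cdot 13^{2} + 86\right) = 2 \cdot 49 \left(36 \cdot 169 + 86\right) = 98 \left(6084 + 86\right) = 98 \cdot 6170 = 604660$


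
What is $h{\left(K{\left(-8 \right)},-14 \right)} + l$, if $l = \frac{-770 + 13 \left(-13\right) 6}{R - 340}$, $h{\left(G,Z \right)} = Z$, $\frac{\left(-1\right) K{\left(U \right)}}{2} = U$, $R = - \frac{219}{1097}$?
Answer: $- \frac{3267738}{373199} \approx -8.756$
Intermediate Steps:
$R = - \frac{219}{1097}$ ($R = \left(-219\right) \frac{1}{1097} = - \frac{219}{1097} \approx -0.19964$)
$K{\left(U \right)} = - 2 U$
$l = \frac{1957048}{373199}$ ($l = \frac{-770 + 13 \left(-13\right) 6}{- \frac{219}{1097} - 340} = \frac{-770 - 1014}{- \frac{373199}{1097}} = \left(-770 - 1014\right) \left(- \frac{1097}{373199}\right) = \left(-1784\right) \left(- \frac{1097}{373199}\right) = \frac{1957048}{373199} \approx 5.244$)
$h{\left(K{\left(-8 \right)},-14 \right)} + l = -14 + \frac{1957048}{373199} = - \frac{3267738}{373199}$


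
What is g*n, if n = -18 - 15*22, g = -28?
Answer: 9744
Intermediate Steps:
n = -348 (n = -18 - 330 = -348)
g*n = -28*(-348) = 9744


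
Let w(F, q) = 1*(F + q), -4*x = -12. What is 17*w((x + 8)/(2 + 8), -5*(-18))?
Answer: 15487/10 ≈ 1548.7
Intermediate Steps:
x = 3 (x = -1/4*(-12) = 3)
w(F, q) = F + q
17*w((x + 8)/(2 + 8), -5*(-18)) = 17*((3 + 8)/(2 + 8) - 5*(-18)) = 17*(11/10 + 90) = 17*(911/10) = 15487/10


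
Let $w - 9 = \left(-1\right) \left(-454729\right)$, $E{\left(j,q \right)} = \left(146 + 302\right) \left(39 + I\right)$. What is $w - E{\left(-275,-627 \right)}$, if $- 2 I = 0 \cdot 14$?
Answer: $437266$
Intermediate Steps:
$I = 0$ ($I = - \frac{0 \cdot 14}{2} = \left(- \frac{1}{2}\right) 0 = 0$)
$E{\left(j,q \right)} = 17472$ ($E{\left(j,q \right)} = \left(146 + 302\right) \left(39 + 0\right) = 448 \cdot 39 = 17472$)
$w = 454738$ ($w = 9 - -454729 = 9 + 454729 = 454738$)
$w - E{\left(-275,-627 \right)} = 454738 - 17472 = 437266$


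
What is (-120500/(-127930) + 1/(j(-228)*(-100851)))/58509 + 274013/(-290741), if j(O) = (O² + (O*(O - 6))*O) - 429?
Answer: -22776518719256261041209788/24167396970289868721218397 ≈ -0.94245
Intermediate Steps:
j(O) = -429 + O² + O²*(-6 + O) (j(O) = (O² + (O*(-6 + O))*O) - 429 = (O² + O²*(-6 + O)) - 429 = -429 + O² + O²*(-6 + O))
(-120500/(-127930) + 1/(j(-228)*(-100851)))/58509 + 274013/(-290741) = (-120500/(-127930) + 1/(-429 + (-228)³ - 5*(-228)²*(-100851)))/58509 + 274013/(-290741) = (-120500*(-1/127930) - 1/100851/(-429 - 11852352 - 5*51984))*(1/58509) + 274013*(-1/290741) = (12050/12793 - 1/100851/(-429 - 11852352 - 259920))*(1/58509) - 274013/290741 = (12050/12793 - 1/100851/(-12112701))*(1/58509) - 274013/290741 = (12050/12793 - 1/12112701*(-1/100851))*(1/58509) - 274013/290741 = (12050/12793 + 1/1221578008551)*(1/58509) - 274013/290741 = (14720015003052343/15627647463392943)*(1/58509) - 274013/290741 = 14720015003052343/914358025435657701987 - 274013/290741 = -22776518719256261041209788/24167396970289868721218397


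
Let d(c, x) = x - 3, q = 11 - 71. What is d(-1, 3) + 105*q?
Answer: -6300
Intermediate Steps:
q = -60
d(c, x) = -3 + x
d(-1, 3) + 105*q = (-3 + 3) + 105*(-60) = 0 - 6300 = -6300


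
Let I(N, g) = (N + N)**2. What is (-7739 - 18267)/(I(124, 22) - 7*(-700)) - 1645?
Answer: -54630293/33202 ≈ -1645.4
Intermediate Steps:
I(N, g) = 4*N**2 (I(N, g) = (2*N)**2 = 4*N**2)
(-7739 - 18267)/(I(124, 22) - 7*(-700)) - 1645 = (-7739 - 18267)/(4*124**2 - 7*(-700)) - 1645 = -26006/(4*15376 + 4900) - 1645 = -26006/(61504 + 4900) - 1645 = -26006/66404 - 1645 = -26006*1/66404 - 1645 = -13003/33202 - 1645 = -54630293/33202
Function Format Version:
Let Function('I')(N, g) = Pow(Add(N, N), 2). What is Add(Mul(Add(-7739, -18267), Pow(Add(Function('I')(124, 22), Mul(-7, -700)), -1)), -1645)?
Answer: Rational(-54630293, 33202) ≈ -1645.4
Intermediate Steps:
Function('I')(N, g) = Mul(4, Pow(N, 2)) (Function('I')(N, g) = Pow(Mul(2, N), 2) = Mul(4, Pow(N, 2)))
Add(Mul(Add(-7739, -18267), Pow(Add(Function('I')(124, 22), Mul(-7, -700)), -1)), -1645) = Add(Mul(Add(-7739, -18267), Pow(Add(Mul(4, Pow(124, 2)), Mul(-7, -700)), -1)), -1645) = Add(Mul(-26006, Pow(Add(Mul(4, 15376), 4900), -1)), -1645) = Add(Mul(-26006, Pow(Add(61504, 4900), -1)), -1645) = Add(Mul(-26006, Pow(66404, -1)), -1645) = Add(Mul(-26006, Rational(1, 66404)), -1645) = Add(Rational(-13003, 33202), -1645) = Rational(-54630293, 33202)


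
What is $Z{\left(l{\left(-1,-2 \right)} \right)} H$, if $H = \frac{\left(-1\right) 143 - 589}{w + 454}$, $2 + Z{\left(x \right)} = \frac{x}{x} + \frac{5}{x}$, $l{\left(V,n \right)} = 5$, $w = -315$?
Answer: $0$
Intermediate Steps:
$Z{\left(x \right)} = -1 + \frac{5}{x}$ ($Z{\left(x \right)} = -2 + \left(\frac{x}{x} + \frac{5}{x}\right) = -2 + \left(1 + \frac{5}{x}\right) = -1 + \frac{5}{x}$)
$H = - \frac{732}{139}$ ($H = \frac{\left(-1\right) 143 - 589}{-315 + 454} = \frac{-143 - 589}{139} = \left(-732\right) \frac{1}{139} = - \frac{732}{139} \approx -5.2662$)
$Z{\left(l{\left(-1,-2 \right)} \right)} H = \frac{5 - 5}{5} \left(- \frac{732}{139}\right) = \frac{1}{5} \cdot 0 \left(- \frac{732}{139}\right) = 0 \left(- \frac{732}{139}\right) = 0$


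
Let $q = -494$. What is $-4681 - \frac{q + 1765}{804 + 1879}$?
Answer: $- \frac{12560394}{2683} \approx -4681.5$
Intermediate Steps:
$-4681 - \frac{q + 1765}{804 + 1879} = -4681 - \frac{-494 + 1765}{804 + 1879} = -4681 - \frac{1271}{2683} = - \frac{12560394}{2683}$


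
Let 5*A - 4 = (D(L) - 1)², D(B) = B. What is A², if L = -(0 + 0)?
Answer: 1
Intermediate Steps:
L = 0 (L = -1*0 = 0)
A = 1 (A = ⅘ + (0 - 1)²/5 = ⅘ + (⅕)*(-1)² = ⅘ + (⅕)*1 = ⅘ + ⅕ = 1)
A² = 1² = 1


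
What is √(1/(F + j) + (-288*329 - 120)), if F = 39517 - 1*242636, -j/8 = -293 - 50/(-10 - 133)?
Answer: I*√3128250283628680007/5742245 ≈ 308.01*I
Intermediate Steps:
j = 334792/143 (j = -8*(-293 - 50/(-10 - 133)) = -8*(-293 - 50/(-143)) = -8*(-293 - 1/143*(-50)) = -8*(-293 + 50/143) = -8*(-41849/143) = 334792/143 ≈ 2341.2)
F = -203119 (F = 39517 - 242636 = -203119)
√(1/(F + j) + (-288*329 - 120)) = √(1/(-203119 + 334792/143) + (-288*329 - 120)) = √(1/(-28711225/143) + (-94752 - 120)) = √(-143/28711225 - 94872) = √(-2723891338343/28711225) = I*√3128250283628680007/5742245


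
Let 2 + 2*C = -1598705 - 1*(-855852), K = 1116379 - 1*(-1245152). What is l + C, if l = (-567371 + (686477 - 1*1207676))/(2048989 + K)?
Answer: -163818950587/441052 ≈ -3.7143e+5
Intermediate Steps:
K = 2361531 (K = 1116379 + 1245152 = 2361531)
C = -742855/2 (C = -1 + (-1598705 - 1*(-855852))/2 = -1 + (-1598705 + 855852)/2 = -1 + (½)*(-742853) = -1 - 742853/2 = -742855/2 ≈ -3.7143e+5)
l = -108857/441052 (l = (-567371 + (686477 - 1*1207676))/(2048989 + 2361531) = (-567371 + (686477 - 1207676))/4410520 = (-567371 - 521199)*(1/4410520) = -1088570*1/4410520 = -108857/441052 ≈ -0.24681)
l + C = -108857/441052 - 742855/2 = -163818950587/441052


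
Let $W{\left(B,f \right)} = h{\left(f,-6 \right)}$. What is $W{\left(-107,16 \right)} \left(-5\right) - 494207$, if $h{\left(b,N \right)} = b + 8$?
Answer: $-494327$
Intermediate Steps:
$h{\left(b,N \right)} = 8 + b$
$W{\left(B,f \right)} = 8 + f$
$W{\left(-107,16 \right)} \left(-5\right) - 494207 = \left(8 + 16\right) \left(-5\right) - 494207 = 24 \left(-5\right) - 494207 = -120 - 494207 = -494327$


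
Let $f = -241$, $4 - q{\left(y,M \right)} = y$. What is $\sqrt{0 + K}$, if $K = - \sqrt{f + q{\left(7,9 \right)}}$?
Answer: $\sqrt[4]{61} \left(1 - i\right) \approx 2.7947 - 2.7947 i$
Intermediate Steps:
$q{\left(y,M \right)} = 4 - y$
$K = - 2 i \sqrt{61}$ ($K = - \sqrt{-241 + \left(4 - 7\right)} = - \sqrt{-241 - 3} = - \sqrt{-244} = - 2 i \sqrt{61} \approx - 15.62 i$)
$\sqrt{0 + K} = \sqrt{0 - 2 i \sqrt{61}} = \sqrt{- 2 i \sqrt{61}} = \sqrt{2} \sqrt[4]{61} \sqrt{- i}$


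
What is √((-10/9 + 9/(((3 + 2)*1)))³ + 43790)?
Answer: √19951967705/675 ≈ 209.26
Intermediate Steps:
√((-10/9 + 9/(((3 + 2)*1)))³ + 43790) = √((-10*⅑ + 9/((5*1)))³ + 43790) = √((-10/9 + 9/5)³ + 43790) = √((31/45)³ + 43790) = √(29791/91125 + 43790) = √(3990393541/91125) = √19951967705/675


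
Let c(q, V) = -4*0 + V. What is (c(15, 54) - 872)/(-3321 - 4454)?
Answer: 818/7775 ≈ 0.10521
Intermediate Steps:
c(q, V) = V (c(q, V) = 0 + V = V)
(c(15, 54) - 872)/(-3321 - 4454) = (54 - 872)/(-3321 - 4454) = -818/(-7775) = -818*(-1/7775) = 818/7775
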